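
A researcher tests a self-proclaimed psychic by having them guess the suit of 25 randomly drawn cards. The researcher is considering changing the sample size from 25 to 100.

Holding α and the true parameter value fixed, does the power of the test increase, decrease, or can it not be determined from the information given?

It increases.

Increasing n separates the H₀ and Ha sampling distributions, so under Ha fewer outcomes land in the acceptance region.
Since power = 1 − β and β decreases, power increases.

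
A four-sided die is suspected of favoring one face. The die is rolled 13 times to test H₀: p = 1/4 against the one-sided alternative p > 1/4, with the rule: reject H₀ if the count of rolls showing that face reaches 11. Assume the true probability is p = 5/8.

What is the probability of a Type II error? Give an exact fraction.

A Type II error is failing to reject when Ha holds: with p = 5/8, β = P(K ≤ 10).
Equivalently, β = 1 − P(K ≥ 11) = 252368141319/274877906944.

252368141319/274877906944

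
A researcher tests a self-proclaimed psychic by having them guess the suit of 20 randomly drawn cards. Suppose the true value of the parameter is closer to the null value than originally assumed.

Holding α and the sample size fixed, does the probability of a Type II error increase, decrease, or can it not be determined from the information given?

It increases.

A smaller departure from H₀ means the test statistic under Ha is distributed closer to where it would be under H₀; rejection becomes less likely.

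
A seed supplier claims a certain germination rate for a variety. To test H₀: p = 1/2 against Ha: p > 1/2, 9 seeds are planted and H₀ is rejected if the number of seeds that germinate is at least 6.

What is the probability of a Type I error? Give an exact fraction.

65/256

α = P(reject H₀ | H₀ true) = P(S ≥ 6 | p = 1/2), with S ~ Binomial(9, 1/2).
Summing the upper tail: (84 + 36 + 9 + 1) / 2^9 = 130/512 = 65/256.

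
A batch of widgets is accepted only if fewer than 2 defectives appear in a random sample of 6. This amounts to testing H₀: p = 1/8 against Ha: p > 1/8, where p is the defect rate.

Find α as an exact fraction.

Under H₀, Y ~ Binomial(6, 1/8); the Type I error rate is P(Y ≥ 2).
Computing the lower-tail complement: 1 − 218491/262144 = 43653/262144.

43653/262144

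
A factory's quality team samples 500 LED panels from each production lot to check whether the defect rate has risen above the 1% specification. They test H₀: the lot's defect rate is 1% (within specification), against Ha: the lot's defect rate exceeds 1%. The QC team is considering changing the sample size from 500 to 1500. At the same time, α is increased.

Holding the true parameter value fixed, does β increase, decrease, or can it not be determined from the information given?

A larger sample reduces the standard error, pulling the sampling distribution under Ha further from the non-rejection region. With a larger α the critical value moves toward the center, so more of the Ha sampling distribution lies in the rejection region. Both changes push β in the same direction.

It decreases.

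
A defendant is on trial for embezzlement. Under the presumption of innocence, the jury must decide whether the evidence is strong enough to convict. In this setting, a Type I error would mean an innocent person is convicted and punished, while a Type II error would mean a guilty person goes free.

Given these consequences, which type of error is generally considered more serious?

The Type I consequence (an innocent person is convicted and punished) is more severe than the Type II consequence (a guilty person goes free).

Type I error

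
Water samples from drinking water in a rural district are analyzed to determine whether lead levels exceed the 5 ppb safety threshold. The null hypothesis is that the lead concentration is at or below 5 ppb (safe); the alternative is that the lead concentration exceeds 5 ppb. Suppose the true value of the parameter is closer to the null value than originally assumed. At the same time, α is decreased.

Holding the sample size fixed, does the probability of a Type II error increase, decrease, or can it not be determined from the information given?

It increases.

When the true parameter is near the null value, the test has a harder time distinguishing Ha from H₀. A smaller α moves the rejection region further into the tail. With the alternative true, more outcomes now fall outside the rejection region, so failing to reject becomes more likely. Both changes push β in the same direction.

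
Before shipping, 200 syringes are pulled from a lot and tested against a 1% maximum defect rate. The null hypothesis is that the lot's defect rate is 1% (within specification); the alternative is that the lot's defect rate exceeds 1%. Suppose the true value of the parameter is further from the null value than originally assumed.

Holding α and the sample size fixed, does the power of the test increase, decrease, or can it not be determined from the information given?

A bigger departure from H₀ is easier for the test to detect, so it fails to reject less often.
Since power = 1 − β and β decreases, power increases.

It increases.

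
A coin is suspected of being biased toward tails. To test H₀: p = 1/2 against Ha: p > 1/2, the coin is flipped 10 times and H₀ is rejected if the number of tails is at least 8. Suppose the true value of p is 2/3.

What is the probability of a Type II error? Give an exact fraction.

A Type II error is failing to reject when Ha holds: with p = 2/3, β = P(S ≤ 7).
Equivalently, β = 1 − P(S ≥ 8) = 13795/19683.

13795/19683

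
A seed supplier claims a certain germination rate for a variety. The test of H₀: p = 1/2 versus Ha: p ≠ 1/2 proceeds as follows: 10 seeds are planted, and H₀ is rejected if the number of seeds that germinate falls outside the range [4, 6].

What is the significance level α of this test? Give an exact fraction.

Under H₀, S ~ Binomial(10, 1/2); α is the probability of landing in either tail, P(S ≤ 3) + P(S ≥ 7).
By symmetry, α = 2·P(S ≤ 3) = 2·(1 + 10 + 45 + 120)/1024 = 352/1024 = 11/32.

11/32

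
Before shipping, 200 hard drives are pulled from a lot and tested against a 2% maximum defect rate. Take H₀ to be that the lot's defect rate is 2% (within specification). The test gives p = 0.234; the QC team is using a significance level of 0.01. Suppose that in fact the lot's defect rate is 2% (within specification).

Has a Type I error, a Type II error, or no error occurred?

No error (correct decision).

Since p = 0.234 ≥ α = 0.01, H₀ is not rejected.
H₀ is true (actually the lot's defect rate is 2% (within specification)).
The decision matches the true state — no error.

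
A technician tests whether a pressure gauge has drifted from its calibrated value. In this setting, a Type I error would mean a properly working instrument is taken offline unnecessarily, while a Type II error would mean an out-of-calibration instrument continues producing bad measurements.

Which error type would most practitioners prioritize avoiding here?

Type II error

The Type II consequence (an out-of-calibration instrument continues producing bad measurements) is more severe than the Type I consequence (a properly working instrument is taken offline unnecessarily).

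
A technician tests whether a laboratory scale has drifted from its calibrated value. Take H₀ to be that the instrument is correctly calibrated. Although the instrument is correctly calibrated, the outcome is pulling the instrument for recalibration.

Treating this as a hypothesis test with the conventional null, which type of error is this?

Type I error

'Pulling the instrument for recalibration' corresponds to rejecting H₀.
H₀ was rejected but H₀ is true — a Type I error (false positive).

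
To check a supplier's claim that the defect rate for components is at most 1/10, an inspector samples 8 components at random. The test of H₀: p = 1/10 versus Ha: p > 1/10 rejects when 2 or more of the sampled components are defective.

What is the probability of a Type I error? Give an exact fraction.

Under H₀, X ~ Binomial(8, 1/10); the Type I error rate is P(X ≥ 2).
α = 1 − P(X ≤ 1) = 1 − 81310473/100000000 = 18689527/100000000.

18689527/100000000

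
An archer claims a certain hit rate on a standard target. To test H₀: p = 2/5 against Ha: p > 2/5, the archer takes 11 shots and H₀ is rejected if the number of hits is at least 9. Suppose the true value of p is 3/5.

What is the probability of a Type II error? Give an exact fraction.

8604328/9765625

Under the alternative p = 3/5, Y ~ Binomial(11, 3/5); β is the probability the test does not reject, P(Y < 9).
Equivalently, β = 1 − P(Y ≥ 9) = 8604328/9765625.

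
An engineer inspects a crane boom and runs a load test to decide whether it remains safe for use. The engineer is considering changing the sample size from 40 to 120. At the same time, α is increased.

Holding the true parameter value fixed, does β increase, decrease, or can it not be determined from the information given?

More data shrinks sampling variability; the test statistic under Ha concentrates further from the null value, making rejection more likely. With a larger α the critical value moves toward the center, so more of the Ha sampling distribution lies in the rejection region. Both changes push β in the same direction.

It decreases.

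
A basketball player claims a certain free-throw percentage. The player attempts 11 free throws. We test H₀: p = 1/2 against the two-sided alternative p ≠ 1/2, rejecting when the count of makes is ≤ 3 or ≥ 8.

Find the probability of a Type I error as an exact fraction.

29/128

α = P(S ≤ 3 or S ≥ 8 | p = 1/2), S ~ Binomial(11, 1/2).
Each tail has probability (1 + 11 + 55 + 165)/2048; doubling gives α = 464/2048 = 29/128.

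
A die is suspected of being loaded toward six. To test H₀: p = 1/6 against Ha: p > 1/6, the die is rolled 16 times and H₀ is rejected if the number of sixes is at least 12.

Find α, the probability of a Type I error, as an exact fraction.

134509/313456656384

Under H₀, X ~ Binomial(16, 1/6), and α = P(X ≥ 12).
Summing C(16,j)(1/6)^j(5/6)^{16−j} for j = 12,…,16 gives 134509/313456656384.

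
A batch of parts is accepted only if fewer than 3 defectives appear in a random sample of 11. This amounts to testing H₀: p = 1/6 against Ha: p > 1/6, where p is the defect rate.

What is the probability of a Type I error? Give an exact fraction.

α = P(reject H₀ | H₀ true) = P(S ≥ 3 | p = 1/6), S ~ Binomial(11, 1/6).
Computing the lower-tail complement: 1 − 9765625/13436928 = 3671303/13436928.

3671303/13436928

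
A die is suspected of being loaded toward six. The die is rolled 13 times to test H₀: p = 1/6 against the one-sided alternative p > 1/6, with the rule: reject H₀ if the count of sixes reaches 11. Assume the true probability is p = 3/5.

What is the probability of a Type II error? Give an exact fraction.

Under the alternative p = 3/5, X ~ Binomial(13, 3/5); β is the probability the test does not reject, P(X < 11).
Equivalently, β = 1 − P(X ≥ 11) = 1150021472/1220703125.

1150021472/1220703125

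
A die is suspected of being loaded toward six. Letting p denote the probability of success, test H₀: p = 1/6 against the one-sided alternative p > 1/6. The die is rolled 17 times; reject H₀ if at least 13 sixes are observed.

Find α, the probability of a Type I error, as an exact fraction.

α = P(reject H₀ | H₀ true) = P(S ≥ 13 | p = 1/6), with S ~ Binomial(17, 1/6).
Summing C(17,j)(1/6)^j(5/6)^{17−j} for j = 13,…,17 gives 787993/8463329722368.

787993/8463329722368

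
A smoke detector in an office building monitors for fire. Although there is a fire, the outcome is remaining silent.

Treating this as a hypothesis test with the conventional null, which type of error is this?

Type II error

The null hypothesis here is that there is no fire.
'Remaining silent' corresponds to failing to reject H₀.
H₀ was not rejected but H₀ is false — a Type II error (false negative).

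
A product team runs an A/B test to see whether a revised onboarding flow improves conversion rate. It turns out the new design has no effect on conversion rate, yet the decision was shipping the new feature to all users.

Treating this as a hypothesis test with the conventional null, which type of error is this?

Type I error

The null hypothesis here is that the new design has no effect on conversion rate.
'Shipping the new feature to all users' corresponds to rejecting H₀.
H₀ was rejected but H₀ is true — a Type I error (false positive).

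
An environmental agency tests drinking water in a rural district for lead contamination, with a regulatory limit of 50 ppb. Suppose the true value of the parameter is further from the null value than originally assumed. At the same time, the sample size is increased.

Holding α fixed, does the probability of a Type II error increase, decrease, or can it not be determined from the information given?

A larger true effect moves the Ha sampling distribution further from the H₀ critical value, making rejection more likely when Ha is true. More data shrinks sampling variability; the test statistic under Ha concentrates further from the null value, making rejection more likely. Both changes push β in the same direction.

It decreases.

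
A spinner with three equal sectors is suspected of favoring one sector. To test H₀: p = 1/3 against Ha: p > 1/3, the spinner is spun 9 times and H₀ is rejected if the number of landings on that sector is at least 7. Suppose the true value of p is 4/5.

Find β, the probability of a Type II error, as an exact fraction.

β = P(fail to reject H₀ | Ha true) = P(X ≤ 6 | p = 4/5), X ~ Binomial(9, 4/5).
Adding the binomial probabilities P(X=0)+…+P(X=6) at p = 4/5 gives 511333/1953125.

511333/1953125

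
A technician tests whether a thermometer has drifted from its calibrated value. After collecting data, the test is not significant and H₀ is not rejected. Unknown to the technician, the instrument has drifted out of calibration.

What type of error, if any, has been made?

The conventional null hypothesis here is that the instrument is correctly calibrated.
H₀ was not rejected, but H₀ is actually false.
Failing to reject a false null hypothesis is a Type II error (false negative).

Type II error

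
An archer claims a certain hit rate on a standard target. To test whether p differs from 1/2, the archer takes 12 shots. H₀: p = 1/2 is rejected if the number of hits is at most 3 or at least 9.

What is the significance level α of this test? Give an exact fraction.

299/2048

Under H₀, Y ~ Binomial(12, 1/2); α is the probability of landing in either tail, P(Y ≤ 3) + P(Y ≥ 9).
Each tail has probability (1 + 12 + 66 + 220)/4096; doubling gives α = 598/4096 = 299/2048.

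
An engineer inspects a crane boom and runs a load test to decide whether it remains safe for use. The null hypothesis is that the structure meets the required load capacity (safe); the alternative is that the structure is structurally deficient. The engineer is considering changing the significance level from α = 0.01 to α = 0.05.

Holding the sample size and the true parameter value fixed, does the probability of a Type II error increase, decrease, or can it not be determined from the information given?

It decreases.

Relaxing α lowers the evidence threshold; under Ha, outcomes that previously fell short now trigger rejection.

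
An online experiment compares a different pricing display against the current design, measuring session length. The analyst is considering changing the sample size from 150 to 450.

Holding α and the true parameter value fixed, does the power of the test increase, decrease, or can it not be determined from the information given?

It increases.

Increasing n separates the H₀ and Ha sampling distributions, so under Ha fewer outcomes land in the acceptance region.
Since power = 1 − β and β decreases, power increases.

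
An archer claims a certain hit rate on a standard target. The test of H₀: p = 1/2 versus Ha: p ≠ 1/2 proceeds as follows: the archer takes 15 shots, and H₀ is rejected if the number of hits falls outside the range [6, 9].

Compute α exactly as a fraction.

The significance level is the null-hypothesis probability of the rejection region {≤5} ∪ {≥10}.
By symmetry, α = 2·P(Y ≤ 5) = 2·(1 + 15 + 105 + 455 + 1365 + 3003)/32768 = 9888/32768 = 309/1024.

309/1024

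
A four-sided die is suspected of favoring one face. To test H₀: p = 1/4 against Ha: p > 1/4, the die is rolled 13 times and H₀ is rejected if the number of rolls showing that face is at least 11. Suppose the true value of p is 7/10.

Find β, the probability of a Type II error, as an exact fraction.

A Type II error is failing to reject when Ha holds: with p = 7/10, β = P(S ≤ 10).
Equivalently, β = 1 − P(S ≥ 11) = 7788298257/9765625000.

7788298257/9765625000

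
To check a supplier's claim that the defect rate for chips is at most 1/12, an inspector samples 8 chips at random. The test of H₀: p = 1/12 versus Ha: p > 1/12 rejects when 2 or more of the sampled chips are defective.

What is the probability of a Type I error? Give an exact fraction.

Under H₀, S ~ Binomial(8, 1/12); the Type I error rate is P(S ≥ 2).
α = 1 − P(S ≤ 1) = 1 − 370256249/429981696 = 59725447/429981696.

59725447/429981696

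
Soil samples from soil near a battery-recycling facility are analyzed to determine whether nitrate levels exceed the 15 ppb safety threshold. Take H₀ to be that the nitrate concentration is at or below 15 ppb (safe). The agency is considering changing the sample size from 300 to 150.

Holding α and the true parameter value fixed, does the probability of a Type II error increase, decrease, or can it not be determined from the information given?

It increases.

Reducing n widens both sampling distributions, so the test has less ability to distinguish Ha from H₀.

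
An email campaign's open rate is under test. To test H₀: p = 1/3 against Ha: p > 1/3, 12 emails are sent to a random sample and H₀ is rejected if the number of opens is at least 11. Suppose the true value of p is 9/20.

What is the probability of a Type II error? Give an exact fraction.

4091575270595131/4096000000000000

A Type II error is failing to reject when Ha holds: with p = 9/20, β = P(X ≤ 10).
Adding the binomial probabilities P(X=0)+…+P(X=10) at p = 9/20 gives 4091575270595131/4096000000000000.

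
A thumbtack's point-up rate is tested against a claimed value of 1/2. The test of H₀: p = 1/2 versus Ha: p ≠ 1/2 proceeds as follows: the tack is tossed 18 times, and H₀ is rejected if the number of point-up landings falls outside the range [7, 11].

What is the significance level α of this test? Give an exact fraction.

The significance level is the null-hypothesis probability of the rejection region {≤6} ∪ {≥12}.
Each tail has probability (1 + 18 + 153 + 816 + 3060 + 8568 + 18564)/262144; doubling gives α = 62360/262144 = 7795/32768.

7795/32768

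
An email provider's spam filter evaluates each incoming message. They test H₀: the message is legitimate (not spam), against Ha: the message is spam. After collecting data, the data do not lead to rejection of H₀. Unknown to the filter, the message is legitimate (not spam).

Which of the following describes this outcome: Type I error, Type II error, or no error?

Neither — the decision is correct.

The test retained a true H₀ — the decision matches the true state.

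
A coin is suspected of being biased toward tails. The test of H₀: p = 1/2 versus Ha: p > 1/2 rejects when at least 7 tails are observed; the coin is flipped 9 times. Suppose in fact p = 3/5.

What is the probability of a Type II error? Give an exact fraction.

1500416/1953125

β = P(fail to reject H₀ | Ha true) = P(S ≤ 6 | p = 3/5), S ~ Binomial(9, 3/5).
Equivalently, β = 1 − P(S ≥ 7) = 1500416/1953125.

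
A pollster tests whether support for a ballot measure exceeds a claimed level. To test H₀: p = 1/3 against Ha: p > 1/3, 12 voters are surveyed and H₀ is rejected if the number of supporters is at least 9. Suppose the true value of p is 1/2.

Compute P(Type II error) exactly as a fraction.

3797/4096

β = P(fail to reject H₀ | Ha true) = P(Y ≤ 8 | p = 1/2), Y ~ Binomial(12, 1/2).
Equivalently, β = 1 − P(Y ≥ 9) = 3797/4096.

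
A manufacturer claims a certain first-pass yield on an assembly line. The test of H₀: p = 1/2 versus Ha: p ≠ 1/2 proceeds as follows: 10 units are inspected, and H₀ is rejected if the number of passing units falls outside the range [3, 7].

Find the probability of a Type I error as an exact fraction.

The significance level is the null-hypothesis probability of the rejection region {≤2} ∪ {≥8}.
By symmetry, α = 2·P(K ≤ 2) = 2·(1 + 10 + 45)/1024 = 112/1024 = 7/64.

7/64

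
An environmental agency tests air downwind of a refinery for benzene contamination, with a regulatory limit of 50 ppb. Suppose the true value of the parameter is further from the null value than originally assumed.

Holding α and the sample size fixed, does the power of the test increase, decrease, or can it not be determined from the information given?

The further the true parameter sits from the null value, the more of the Ha sampling distribution falls in the rejection region.
Since power = 1 − β and β decreases, power increases.

It increases.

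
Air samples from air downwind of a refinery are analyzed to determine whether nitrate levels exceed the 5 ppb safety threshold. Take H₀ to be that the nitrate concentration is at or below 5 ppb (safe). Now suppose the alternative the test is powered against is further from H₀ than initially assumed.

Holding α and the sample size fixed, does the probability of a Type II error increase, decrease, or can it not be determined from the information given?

A larger true effect moves the Ha sampling distribution further from the H₀ critical value, making rejection more likely when Ha is true.

It decreases.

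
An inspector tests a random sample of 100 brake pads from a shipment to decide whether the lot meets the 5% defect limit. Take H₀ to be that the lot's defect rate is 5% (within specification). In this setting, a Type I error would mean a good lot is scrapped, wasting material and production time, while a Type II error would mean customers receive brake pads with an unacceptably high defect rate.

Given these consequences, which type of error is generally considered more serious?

The Type II consequence (customers receive brake pads with an unacceptably high defect rate) is more severe than the Type I consequence (a good lot is scrapped, wasting material and production time).

Type II error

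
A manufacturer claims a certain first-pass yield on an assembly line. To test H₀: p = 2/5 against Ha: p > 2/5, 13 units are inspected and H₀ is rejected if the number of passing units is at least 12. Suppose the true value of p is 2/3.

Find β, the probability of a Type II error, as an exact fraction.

A Type II error is failing to reject when Ha holds: with p = 2/3, β = P(Y ≤ 11).
Adding the binomial probabilities P(Y=0)+…+P(Y=11) at p = 2/3 gives 510961/531441.

510961/531441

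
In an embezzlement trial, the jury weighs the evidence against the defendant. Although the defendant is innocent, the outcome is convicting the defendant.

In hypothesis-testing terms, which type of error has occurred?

Type I error

The null hypothesis here is that the defendant is innocent.
'Convicting the defendant' corresponds to rejecting H₀.
H₀ was rejected but H₀ is true — a Type I error (false positive).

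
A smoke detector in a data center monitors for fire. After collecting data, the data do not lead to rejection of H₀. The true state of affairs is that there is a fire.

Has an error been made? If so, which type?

Type II error

The conventional null hypothesis here is that there is no fire.
H₀ was not rejected, but H₀ is actually false.
Failing to reject a false null hypothesis is a Type II error (false negative).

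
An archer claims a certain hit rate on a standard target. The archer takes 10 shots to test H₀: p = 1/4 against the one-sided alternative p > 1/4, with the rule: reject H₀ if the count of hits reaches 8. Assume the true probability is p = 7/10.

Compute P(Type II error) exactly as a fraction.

771521517/1250000000

β = P(fail to reject H₀ | Ha true) = P(X ≤ 7 | p = 7/10), X ~ Binomial(10, 7/10).
Summing C(10,j)·(7/10)^j·(3/10)^{10-j} for j = 0..7 gives 771521517/1250000000.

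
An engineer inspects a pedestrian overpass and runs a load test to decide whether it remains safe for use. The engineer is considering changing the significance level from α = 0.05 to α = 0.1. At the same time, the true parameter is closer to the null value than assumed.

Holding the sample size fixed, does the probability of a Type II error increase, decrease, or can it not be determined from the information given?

Cannot be determined from the information given.

The first change alone would make β decrease; the second alone would make β increase. Which effect dominates depends on the magnitudes, which are not given.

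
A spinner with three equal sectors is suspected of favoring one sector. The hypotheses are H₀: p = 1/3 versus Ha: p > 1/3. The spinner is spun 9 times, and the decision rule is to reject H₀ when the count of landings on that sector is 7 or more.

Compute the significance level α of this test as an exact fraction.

163/19683

Under H₀, S ~ Binomial(9, 1/3), and α = P(S ≥ 7).
Adding the binomial terms for j = 7 through 9 with p = 1/3 yields 163/19683.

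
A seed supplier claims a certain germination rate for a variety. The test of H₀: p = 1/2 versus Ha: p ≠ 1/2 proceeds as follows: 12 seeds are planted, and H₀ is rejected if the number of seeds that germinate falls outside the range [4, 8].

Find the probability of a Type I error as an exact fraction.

299/2048

α = P(K ≤ 3 or K ≥ 9 | p = 1/2), K ~ Binomial(12, 1/2).
The two tails are symmetric, so α = 2·(1 + 12 + 66 + 220)/2^12 = 598/4096 = 299/2048.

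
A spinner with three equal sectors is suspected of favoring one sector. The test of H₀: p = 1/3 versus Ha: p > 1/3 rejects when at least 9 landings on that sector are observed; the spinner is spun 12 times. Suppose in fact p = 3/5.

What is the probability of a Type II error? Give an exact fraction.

37825328/48828125

β = P(fail to reject H₀ | Ha true) = P(X ≤ 8 | p = 3/5), X ~ Binomial(12, 3/5).
Equivalently, β = 1 − P(X ≥ 9) = 37825328/48828125.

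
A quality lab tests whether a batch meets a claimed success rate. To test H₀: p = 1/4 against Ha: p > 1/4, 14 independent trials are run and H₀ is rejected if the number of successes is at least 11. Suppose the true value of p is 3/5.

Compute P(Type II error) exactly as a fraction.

5344795024/6103515625

β = P(fail to reject H₀ | Ha true) = P(K ≤ 10 | p = 3/5), K ~ Binomial(14, 3/5).
Adding the binomial probabilities P(K=0)+…+P(K=10) at p = 3/5 gives 5344795024/6103515625.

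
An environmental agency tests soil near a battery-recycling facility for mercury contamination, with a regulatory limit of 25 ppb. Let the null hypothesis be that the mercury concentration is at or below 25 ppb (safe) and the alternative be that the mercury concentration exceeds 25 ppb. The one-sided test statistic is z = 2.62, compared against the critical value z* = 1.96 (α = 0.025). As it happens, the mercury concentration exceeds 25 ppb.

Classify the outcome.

Since z = 2.62 > z* = 1.96, H₀ is rejected.
H₀ is false (actually the mercury concentration exceeds 25 ppb).
The decision matches the true state — no error.

No error — this is a correct decision.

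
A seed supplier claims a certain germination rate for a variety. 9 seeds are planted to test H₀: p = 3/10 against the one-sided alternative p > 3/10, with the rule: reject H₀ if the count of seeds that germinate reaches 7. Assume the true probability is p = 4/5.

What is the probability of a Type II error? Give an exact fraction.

511333/1953125

Under the alternative p = 4/5, X ~ Binomial(9, 4/5); β is the probability the test does not reject, P(X < 7).
Summing C(9,j)·(4/5)^j·(1/5)^{9-j} for j = 0..6 gives 511333/1953125.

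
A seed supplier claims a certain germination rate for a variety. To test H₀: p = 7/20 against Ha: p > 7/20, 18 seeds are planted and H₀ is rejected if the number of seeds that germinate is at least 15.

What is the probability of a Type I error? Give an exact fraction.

The Type I error probability is α = P(K ≥ 15) computed under H₀, where K ~ Binomial(18, 7/20).
P(K ≥ 15) = Σ_{j=15}^{18} C(18,j)·(7/20)^j·(13/20)^{18-j} = 235664205792060577/6553600000000000000000.

235664205792060577/6553600000000000000000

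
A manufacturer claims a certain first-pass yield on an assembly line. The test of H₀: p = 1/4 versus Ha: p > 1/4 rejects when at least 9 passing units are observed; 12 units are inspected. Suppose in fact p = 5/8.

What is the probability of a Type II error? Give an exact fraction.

A Type II error is failing to reject when Ha holds: with p = 5/8, β = P(Y ≤ 8).
Equivalently, β = 1 − P(Y ≥ 9) = 49315179861/68719476736.

49315179861/68719476736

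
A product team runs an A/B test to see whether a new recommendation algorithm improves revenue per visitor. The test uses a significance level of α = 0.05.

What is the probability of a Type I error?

The significance level α is, by definition, the probability of a Type I error — P(reject H₀ | H₀ true).

0.05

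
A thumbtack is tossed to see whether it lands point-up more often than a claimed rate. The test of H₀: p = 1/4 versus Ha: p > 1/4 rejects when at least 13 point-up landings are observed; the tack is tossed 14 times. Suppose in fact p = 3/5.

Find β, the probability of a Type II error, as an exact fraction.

6054091612/6103515625

β = P(fail to reject H₀ | Ha true) = P(X ≤ 12 | p = 3/5), X ~ Binomial(14, 3/5).
Adding the binomial probabilities P(X=0)+…+P(X=12) at p = 3/5 gives 6054091612/6103515625.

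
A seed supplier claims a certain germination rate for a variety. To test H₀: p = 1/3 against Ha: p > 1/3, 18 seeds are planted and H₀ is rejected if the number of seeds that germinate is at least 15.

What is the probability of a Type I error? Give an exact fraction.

α = P(reject H₀ | H₀ true) = P(X ≥ 15 | p = 1/3), with X ~ Binomial(18, 1/3).
P(X ≥ 15) = Σ_{j=15}^{18} C(18,j)·(1/3)^j·(2/3)^{18-j} = 7177/387420489.

7177/387420489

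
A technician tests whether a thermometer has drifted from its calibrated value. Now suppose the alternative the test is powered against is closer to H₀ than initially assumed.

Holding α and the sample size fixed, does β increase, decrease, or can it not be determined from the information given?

It increases.

A smaller departure from H₀ means the test statistic under Ha is distributed closer to where it would be under H₀; rejection becomes less likely.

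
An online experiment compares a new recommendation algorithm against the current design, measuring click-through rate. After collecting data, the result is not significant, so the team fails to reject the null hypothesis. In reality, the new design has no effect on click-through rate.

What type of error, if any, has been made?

No error — this is a correct decision.

The conventional null hypothesis here is that the new design has no effect on click-through rate.
The test retained a true H₀ — the decision matches the true state.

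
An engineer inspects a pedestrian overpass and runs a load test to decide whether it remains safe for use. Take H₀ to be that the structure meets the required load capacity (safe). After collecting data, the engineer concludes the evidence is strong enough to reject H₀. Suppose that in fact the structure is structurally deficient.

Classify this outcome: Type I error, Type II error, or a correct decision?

No error — this is a correct decision.

The test rejected a false H₀ — the decision matches the true state.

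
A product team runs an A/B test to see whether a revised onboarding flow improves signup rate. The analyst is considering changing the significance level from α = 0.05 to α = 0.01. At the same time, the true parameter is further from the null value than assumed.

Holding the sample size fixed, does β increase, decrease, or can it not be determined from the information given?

Cannot be determined from the information given.

The first change alone would make β increase; the second alone would make β decrease. Which effect dominates depends on the magnitudes, which are not given.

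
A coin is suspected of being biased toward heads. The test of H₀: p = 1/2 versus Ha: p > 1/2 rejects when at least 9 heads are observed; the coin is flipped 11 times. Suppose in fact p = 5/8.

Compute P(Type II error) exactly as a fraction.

7252043967/8589934592

Under the alternative p = 5/8, Y ~ Binomial(11, 5/8); β is the probability the test does not reject, P(Y < 9).
Equivalently, β = 1 − P(Y ≥ 9) = 7252043967/8589934592.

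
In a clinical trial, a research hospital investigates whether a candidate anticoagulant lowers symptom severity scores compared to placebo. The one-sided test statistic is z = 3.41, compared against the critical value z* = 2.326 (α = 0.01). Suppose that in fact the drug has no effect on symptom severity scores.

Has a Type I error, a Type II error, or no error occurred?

Type I error

The conventional null hypothesis is that the drug has no effect on symptom severity scores.
Since z = 3.41 > z* = 2.326, H₀ is rejected.
H₀ is true (actually the drug has no effect on symptom severity scores).
Rejecting a true H₀ is a Type I error.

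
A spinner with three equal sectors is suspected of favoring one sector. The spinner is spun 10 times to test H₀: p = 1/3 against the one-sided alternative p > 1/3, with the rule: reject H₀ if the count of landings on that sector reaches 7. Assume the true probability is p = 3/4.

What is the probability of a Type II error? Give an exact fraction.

A Type II error is failing to reject when Ha holds: with p = 3/4, β = P(K ≤ 6).
Adding the binomial probabilities P(K=0)+…+P(K=6) at p = 3/4 gives 58753/262144.

58753/262144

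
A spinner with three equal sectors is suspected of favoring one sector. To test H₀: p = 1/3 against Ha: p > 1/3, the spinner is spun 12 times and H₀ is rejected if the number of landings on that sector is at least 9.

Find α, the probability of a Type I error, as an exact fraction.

683/177147

Under H₀, S ~ Binomial(12, 1/3), and α = P(S ≥ 9).
Adding the binomial terms for j = 9 through 12 with p = 1/3 yields 683/177147.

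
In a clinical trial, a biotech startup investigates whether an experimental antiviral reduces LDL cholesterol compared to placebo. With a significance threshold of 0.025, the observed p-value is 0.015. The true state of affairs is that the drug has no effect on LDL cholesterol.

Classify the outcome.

Type I error

The conventional null hypothesis is that the drug has no effect on LDL cholesterol.
Since p = 0.015 < α = 0.025, H₀ is rejected.
H₀ is true (actually the drug has no effect on LDL cholesterol).
Rejecting a true H₀ is a Type I error.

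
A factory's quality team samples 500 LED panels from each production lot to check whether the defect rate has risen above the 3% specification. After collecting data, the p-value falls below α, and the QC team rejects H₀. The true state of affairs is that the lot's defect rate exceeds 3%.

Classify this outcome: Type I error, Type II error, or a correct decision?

No error (correct decision).

The conventional null hypothesis here is that the lot's defect rate is 3% (within specification).
The test rejected a false H₀ — the decision matches the true state.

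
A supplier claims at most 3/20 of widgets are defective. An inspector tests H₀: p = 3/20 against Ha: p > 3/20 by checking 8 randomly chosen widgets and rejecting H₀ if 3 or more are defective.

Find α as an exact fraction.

2693447019/25600000000

Under H₀, S ~ Binomial(8, 3/20); the Type I error rate is P(S ≥ 3).
Computing the lower-tail complement: 1 − 22906552981/25600000000 = 2693447019/25600000000.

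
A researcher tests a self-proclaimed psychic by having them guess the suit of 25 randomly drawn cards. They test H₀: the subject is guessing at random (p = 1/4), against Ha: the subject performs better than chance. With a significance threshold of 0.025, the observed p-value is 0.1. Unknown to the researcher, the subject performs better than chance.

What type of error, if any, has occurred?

Since p = 0.1 ≥ α = 0.025, H₀ is not rejected.
H₀ is false (actually the subject performs better than chance).
Failing to reject a false H₀ is a Type II error.

Type II error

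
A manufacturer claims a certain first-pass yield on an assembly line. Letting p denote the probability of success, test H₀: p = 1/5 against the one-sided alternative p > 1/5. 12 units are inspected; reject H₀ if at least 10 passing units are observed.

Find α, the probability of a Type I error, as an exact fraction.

Under H₀, K ~ Binomial(12, 1/5), and α = P(K ≥ 10).
P(K ≥ 10) = Σ_{j=10}^{12} C(12,j)·(1/5)^j·(4/5)^{12-j} = 221/48828125.

221/48828125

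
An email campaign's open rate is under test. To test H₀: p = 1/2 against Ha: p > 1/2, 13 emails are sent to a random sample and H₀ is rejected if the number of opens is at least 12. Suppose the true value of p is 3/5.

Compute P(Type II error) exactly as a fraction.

1205291336/1220703125

A Type II error is failing to reject when Ha holds: with p = 3/5, β = P(X ≤ 11).
Equivalently, β = 1 − P(X ≥ 12) = 1205291336/1220703125.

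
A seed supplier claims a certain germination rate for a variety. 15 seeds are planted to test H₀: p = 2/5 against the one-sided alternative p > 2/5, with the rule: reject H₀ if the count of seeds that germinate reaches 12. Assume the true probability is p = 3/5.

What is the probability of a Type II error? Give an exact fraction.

Under the alternative p = 3/5, Y ~ Binomial(15, 3/5); β is the probability the test does not reject, P(Y < 12).
Adding the binomial probabilities P(Y=0)+…+P(Y=11) at p = 3/5 gives 27755679248/30517578125.

27755679248/30517578125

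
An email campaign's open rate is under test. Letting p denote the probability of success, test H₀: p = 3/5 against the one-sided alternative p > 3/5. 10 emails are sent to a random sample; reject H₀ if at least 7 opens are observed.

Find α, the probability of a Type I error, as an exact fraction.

Under H₀, K ~ Binomial(10, 3/5), and α = P(K ≥ 7).
P(K ≥ 7) = Σ_{j=7}^{10} C(10,j)·(3/5)^j·(2/5)^{10-j} = 3733209/9765625.

3733209/9765625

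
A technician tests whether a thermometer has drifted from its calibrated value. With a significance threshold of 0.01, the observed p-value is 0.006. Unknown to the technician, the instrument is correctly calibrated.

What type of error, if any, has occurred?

The conventional null hypothesis is that the instrument is correctly calibrated.
Since p = 0.006 < α = 0.01, H₀ is rejected.
H₀ is true (actually the instrument is correctly calibrated).
Rejecting a true H₀ is a Type I error.

Type I error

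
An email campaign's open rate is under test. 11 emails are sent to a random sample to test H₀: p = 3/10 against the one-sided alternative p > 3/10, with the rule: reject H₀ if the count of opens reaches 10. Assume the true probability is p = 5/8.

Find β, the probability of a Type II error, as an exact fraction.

Under the alternative p = 5/8, X ~ Binomial(11, 5/8); β is the probability the test does not reject, P(X < 10).
Adding the binomial probabilities P(X=0)+…+P(X=9) at p = 5/8 gives 4109420421/4294967296.

4109420421/4294967296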